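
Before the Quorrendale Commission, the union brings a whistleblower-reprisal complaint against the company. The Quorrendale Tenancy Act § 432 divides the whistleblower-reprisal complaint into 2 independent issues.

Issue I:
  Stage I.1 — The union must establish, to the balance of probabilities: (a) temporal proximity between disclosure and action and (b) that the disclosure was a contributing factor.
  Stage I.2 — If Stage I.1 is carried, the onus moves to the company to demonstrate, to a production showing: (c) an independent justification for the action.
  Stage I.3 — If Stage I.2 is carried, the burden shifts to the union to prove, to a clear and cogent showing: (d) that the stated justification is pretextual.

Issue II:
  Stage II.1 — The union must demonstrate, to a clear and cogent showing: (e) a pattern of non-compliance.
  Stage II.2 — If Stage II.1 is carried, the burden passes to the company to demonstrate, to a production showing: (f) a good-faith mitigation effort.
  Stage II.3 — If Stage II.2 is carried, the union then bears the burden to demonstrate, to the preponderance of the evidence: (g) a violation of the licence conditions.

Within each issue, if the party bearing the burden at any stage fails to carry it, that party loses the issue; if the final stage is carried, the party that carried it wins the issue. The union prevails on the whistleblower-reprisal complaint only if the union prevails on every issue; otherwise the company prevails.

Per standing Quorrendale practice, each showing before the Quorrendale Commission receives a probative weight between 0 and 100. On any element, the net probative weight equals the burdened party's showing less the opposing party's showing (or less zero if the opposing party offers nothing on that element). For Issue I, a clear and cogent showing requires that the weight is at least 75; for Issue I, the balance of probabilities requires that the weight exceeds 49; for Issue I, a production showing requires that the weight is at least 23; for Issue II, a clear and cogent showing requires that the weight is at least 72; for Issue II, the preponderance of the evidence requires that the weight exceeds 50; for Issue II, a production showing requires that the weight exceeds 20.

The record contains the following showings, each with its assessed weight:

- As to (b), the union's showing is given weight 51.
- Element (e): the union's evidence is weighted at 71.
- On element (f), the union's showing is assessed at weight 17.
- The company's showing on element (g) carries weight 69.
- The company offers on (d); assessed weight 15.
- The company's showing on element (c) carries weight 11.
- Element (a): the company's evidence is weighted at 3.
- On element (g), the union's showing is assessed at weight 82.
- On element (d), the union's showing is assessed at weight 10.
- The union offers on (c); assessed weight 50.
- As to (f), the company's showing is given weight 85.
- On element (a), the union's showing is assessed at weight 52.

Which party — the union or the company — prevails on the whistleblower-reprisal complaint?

company

— Issue I —
At Stage I.1 the union must meet the balance of probabilities (weight exceeds 49): on (a) the weight is 52 less the opposing 3 gives net 49, ≤ 49, so (a) does not meet the standard; on (b) the weight is 51, > 49, so (b) meets the standard.
  The union does not carry Stage I.1.
The company prevails on this issue.
— Issue II —
At Stage II.1 the union must meet a clear and cogent showing (weight is at least 72): on (e) the weight is 71, < 72, so (e) does not meet the standard.
  Not every element is met, so the union fails to carry Stage II.1.
The company prevails on this issue.
Per-issue: Issue I → company; Issue II → company. The union must prevail on every issue; overall, the company prevails.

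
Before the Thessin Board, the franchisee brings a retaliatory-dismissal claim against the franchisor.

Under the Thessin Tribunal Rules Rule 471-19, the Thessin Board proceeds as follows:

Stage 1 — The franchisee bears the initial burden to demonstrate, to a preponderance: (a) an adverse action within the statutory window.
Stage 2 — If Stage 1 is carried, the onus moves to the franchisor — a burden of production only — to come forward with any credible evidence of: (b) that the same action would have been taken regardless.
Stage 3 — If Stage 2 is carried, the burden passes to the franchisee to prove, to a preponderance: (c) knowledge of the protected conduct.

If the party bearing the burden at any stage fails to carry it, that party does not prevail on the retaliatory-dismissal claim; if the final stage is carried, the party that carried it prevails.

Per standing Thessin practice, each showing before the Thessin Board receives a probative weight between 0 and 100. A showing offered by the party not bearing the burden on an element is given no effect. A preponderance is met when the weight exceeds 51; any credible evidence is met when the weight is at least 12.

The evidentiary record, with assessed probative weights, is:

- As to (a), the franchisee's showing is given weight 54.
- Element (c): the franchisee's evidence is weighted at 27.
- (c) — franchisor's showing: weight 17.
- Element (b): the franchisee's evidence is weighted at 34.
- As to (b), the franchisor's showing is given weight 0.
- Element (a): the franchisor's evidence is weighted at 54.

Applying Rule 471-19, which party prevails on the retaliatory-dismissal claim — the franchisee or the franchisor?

Stage 1 (franchisee, a preponderance, weight exceeds 51): (a) 54 (franchisor's 54 disregarded) > 51 — meets.
  The franchisee carries Stage 1; the franchisor now bears the burden.
Stage 2 (franchisor, any credible evidence, weight is at least 12): (b) 0 (franchisee's 34 disregarded) < 12 — fails.
  Not every element is met, so the franchisor fails to carry Stage 2.
The franchisee prevails.

franchisee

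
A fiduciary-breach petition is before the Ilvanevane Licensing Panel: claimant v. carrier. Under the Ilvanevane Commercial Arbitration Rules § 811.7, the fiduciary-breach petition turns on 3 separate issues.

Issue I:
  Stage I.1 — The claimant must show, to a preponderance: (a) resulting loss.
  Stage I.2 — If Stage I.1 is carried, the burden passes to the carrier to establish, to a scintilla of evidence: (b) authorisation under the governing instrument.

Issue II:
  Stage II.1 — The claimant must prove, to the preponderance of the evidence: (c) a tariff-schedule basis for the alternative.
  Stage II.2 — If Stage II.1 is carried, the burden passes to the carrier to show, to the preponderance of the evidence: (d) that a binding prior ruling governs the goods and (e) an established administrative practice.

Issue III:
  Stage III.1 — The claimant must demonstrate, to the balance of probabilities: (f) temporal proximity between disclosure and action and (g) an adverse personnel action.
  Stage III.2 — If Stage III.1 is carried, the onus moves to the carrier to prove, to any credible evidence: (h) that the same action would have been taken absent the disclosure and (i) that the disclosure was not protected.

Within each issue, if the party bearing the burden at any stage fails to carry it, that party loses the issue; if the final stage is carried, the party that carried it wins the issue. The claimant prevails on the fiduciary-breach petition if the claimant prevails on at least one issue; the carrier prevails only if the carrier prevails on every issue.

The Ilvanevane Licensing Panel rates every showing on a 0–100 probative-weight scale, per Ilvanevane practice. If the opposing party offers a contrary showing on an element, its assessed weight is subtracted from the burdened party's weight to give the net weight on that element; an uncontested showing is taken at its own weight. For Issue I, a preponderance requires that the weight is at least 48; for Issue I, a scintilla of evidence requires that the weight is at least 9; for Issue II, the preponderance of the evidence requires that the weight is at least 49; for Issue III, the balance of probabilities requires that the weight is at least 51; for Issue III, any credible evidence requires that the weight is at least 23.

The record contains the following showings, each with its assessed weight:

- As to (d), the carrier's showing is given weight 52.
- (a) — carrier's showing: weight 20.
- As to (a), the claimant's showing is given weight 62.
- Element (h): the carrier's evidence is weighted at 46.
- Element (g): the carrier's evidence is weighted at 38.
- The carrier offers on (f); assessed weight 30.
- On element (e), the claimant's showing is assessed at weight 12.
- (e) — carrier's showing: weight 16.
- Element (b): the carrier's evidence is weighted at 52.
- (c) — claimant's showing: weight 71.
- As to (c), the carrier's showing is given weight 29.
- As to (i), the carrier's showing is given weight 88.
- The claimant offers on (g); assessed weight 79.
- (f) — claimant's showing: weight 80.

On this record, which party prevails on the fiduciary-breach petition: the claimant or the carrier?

carrier

— Issue I —
At Stage I.1 the claimant must meet a preponderance (weight is at least 48): on (a) the weight is 62 less the opposing 20 gives net 42, < 48, so (a) does not meet the standard.
  The claimant does not carry Stage I.1.
So the carrier prevails on this issue.
— Issue II —
At Stage II.1 the claimant must meet the preponderance of the evidence (weight is at least 49): on (c) the weight is 71 less the opposing 29 gives net 42, < 49, so (c) does not meet the standard.
  Stage II.1 not carried; the claimant fails its burden.
The carrier prevails on this issue.
— Issue III —
Stage III.1 — burden on claimant; standard: the balance of probabilities (weight is at least 51).
    (f): 80 − 30 = 50 < 51 [not met]
    (g): 79 − 38 = 41 < 51 [not met]
  The claimant does not carry Stage III.1.
The carrier prevails on this issue.
Per-issue: Issue I → carrier; Issue II → carrier; Issue III → carrier. The claimant must prevail on at least one issue; overall, the carrier prevails.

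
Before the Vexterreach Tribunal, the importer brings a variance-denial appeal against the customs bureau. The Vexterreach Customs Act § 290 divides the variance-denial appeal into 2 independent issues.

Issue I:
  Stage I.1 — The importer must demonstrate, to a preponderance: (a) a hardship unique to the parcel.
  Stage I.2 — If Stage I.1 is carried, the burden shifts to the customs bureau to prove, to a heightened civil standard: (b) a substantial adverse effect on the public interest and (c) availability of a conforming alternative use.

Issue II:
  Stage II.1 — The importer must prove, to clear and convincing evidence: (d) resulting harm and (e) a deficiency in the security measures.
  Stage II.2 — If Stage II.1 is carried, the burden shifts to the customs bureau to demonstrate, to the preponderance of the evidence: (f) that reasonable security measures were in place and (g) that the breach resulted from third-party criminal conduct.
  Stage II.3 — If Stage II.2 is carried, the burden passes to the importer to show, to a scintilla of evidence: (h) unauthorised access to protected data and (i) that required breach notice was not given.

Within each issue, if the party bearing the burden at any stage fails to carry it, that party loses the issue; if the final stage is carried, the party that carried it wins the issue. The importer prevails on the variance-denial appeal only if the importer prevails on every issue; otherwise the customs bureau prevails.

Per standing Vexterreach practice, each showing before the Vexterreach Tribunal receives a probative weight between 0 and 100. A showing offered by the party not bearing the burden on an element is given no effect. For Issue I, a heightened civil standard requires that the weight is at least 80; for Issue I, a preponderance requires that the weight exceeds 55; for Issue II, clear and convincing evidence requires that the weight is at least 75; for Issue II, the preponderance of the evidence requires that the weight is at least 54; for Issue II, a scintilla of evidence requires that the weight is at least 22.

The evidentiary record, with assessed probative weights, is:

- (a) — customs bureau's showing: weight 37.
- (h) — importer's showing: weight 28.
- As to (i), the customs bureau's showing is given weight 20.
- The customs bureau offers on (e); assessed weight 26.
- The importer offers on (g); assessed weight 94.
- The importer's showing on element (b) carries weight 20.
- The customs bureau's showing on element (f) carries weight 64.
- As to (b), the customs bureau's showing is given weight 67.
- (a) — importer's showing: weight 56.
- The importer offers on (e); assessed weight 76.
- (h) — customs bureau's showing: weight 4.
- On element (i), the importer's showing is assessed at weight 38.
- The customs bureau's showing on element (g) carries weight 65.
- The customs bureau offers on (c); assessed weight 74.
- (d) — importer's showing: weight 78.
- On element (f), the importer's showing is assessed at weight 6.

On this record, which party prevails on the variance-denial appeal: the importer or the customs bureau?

— Issue I —
Stage I.1 — burden on importer; standard: a preponderance (weight exceeds 55).
    (a): 56 (customs bureau's 37 disregarded) > 55 [met]
  All elements met. The burden passes to the customs bureau.
Stage I.2 — burden on customs bureau; standard: a heightened civil standard (weight is at least 80).
    (b): 67 (importer's 20 disregarded) < 80 [not met]
    (c): 74 < 80 [not met]
  The customs bureau does not carry Stage I.2.
The analysis ends at Stage I.2; the importer prevails on this issue.
— Issue II —
Stage II.1 (importer, clear and convincing evidence, weight is at least 75): (d) 78 ≥ 75 — meets; (e) 76 (customs bureau's 26 disregarded) ≥ 75 — meets.
  Stage II.1 is satisfied; the onus moves to the customs bureau.
Stage II.2 (customs bureau, the preponderance of the evidence, weight is at least 54): (f) 64 (importer's 6 disregarded) ≥ 54 — meets; (g) 65 (importer's 94 disregarded) ≥ 54 — meets.
  The customs bureau carries Stage II.2; the importer now bears the burden.
Stage II.3 (importer, a scintilla of evidence, weight is at least 22): (h) 28 (customs bureau's 4 disregarded) ≥ 22 — meets; (i) 38 (customs bureau's 20 disregarded) ≥ 22 — meets.
  Stage II.3 carried; the final stage is satisfied.
Every stage carried; the importer prevails on this issue.
Per-issue: Issue I → importer; Issue II → importer. The importer must prevail on every issue; overall, the importer prevails.

importer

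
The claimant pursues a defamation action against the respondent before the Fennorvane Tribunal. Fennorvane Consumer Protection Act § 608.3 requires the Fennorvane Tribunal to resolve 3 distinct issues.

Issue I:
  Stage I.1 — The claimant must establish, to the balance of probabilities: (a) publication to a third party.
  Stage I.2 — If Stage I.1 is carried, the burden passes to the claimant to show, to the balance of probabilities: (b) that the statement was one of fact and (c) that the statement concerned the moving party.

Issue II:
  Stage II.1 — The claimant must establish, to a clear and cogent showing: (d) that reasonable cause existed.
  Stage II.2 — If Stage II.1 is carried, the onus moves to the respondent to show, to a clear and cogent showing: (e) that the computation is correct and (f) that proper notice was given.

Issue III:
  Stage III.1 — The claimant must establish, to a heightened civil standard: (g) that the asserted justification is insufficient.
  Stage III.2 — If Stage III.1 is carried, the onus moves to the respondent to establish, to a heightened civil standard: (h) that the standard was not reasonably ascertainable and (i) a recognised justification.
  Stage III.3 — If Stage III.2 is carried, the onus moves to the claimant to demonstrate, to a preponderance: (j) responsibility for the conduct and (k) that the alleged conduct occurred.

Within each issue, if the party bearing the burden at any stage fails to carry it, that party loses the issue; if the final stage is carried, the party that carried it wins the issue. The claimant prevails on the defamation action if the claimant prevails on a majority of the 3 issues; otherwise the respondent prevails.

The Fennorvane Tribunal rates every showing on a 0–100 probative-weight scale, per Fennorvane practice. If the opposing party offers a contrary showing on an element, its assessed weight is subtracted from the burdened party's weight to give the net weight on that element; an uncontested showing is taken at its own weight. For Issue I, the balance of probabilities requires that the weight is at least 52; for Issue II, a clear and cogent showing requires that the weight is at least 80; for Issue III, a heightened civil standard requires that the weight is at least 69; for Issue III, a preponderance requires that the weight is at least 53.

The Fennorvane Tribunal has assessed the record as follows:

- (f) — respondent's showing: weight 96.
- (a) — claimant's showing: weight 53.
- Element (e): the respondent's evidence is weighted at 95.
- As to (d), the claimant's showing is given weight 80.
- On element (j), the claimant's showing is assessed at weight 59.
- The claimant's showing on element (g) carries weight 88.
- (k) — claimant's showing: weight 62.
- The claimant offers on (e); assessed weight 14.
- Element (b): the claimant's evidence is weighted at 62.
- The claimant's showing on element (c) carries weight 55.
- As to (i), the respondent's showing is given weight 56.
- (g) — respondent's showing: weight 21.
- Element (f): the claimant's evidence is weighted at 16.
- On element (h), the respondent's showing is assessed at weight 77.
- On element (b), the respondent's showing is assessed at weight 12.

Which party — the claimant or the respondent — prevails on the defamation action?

— Issue I —
Stage I.1 — burden on claimant; standard: the balance of probabilities (weight is at least 52).
    (a): 53 ≥ 52 [met]
  Stage I.1 is satisfied; the claimant continues to bear the burden.
Stage I.2 — burden on claimant; standard: the balance of probabilities (weight is at least 52).
    (b): 62 − 12 = 50 < 52 [not met]
    (c): 55 ≥ 52 [met]
  Stage I.2 not carried; the claimant fails its burden.
So the respondent prevails on this issue.
— Issue II —
At Stage II.1 the claimant must meet a clear and cogent showing (weight is at least 80): on (d) the weight is 80, which does reach 80, so (d) meets the standard.
  Stage II.1 is satisfied; the onus moves to the respondent.
At Stage II.2 the respondent must meet a clear and cogent showing (weight is at least 80): on (e) the weight is 95 less the opposing 14 gives net 81, ≥ 80, so (e) meets the standard; on (f) the weight is 96 less the opposing 16 gives net 80, ≥ 80, so (f) meets the standard.
  Stage II.2 carried; the final stage is satisfied.
All stages carried — the respondent prevails on this issue.
— Issue III —
Stage III.1 (claimant, a heightened civil standard, weight is at least 69): (g) net 88−21=67 < 69 — fails.
  Stage III.1 not carried; the claimant fails its burden.
The respondent prevails on this issue.
Per-issue: Issue I → respondent; Issue II → respondent; Issue III → respondent. The claimant must prevail on a majority of issues; overall, the respondent prevails.

respondent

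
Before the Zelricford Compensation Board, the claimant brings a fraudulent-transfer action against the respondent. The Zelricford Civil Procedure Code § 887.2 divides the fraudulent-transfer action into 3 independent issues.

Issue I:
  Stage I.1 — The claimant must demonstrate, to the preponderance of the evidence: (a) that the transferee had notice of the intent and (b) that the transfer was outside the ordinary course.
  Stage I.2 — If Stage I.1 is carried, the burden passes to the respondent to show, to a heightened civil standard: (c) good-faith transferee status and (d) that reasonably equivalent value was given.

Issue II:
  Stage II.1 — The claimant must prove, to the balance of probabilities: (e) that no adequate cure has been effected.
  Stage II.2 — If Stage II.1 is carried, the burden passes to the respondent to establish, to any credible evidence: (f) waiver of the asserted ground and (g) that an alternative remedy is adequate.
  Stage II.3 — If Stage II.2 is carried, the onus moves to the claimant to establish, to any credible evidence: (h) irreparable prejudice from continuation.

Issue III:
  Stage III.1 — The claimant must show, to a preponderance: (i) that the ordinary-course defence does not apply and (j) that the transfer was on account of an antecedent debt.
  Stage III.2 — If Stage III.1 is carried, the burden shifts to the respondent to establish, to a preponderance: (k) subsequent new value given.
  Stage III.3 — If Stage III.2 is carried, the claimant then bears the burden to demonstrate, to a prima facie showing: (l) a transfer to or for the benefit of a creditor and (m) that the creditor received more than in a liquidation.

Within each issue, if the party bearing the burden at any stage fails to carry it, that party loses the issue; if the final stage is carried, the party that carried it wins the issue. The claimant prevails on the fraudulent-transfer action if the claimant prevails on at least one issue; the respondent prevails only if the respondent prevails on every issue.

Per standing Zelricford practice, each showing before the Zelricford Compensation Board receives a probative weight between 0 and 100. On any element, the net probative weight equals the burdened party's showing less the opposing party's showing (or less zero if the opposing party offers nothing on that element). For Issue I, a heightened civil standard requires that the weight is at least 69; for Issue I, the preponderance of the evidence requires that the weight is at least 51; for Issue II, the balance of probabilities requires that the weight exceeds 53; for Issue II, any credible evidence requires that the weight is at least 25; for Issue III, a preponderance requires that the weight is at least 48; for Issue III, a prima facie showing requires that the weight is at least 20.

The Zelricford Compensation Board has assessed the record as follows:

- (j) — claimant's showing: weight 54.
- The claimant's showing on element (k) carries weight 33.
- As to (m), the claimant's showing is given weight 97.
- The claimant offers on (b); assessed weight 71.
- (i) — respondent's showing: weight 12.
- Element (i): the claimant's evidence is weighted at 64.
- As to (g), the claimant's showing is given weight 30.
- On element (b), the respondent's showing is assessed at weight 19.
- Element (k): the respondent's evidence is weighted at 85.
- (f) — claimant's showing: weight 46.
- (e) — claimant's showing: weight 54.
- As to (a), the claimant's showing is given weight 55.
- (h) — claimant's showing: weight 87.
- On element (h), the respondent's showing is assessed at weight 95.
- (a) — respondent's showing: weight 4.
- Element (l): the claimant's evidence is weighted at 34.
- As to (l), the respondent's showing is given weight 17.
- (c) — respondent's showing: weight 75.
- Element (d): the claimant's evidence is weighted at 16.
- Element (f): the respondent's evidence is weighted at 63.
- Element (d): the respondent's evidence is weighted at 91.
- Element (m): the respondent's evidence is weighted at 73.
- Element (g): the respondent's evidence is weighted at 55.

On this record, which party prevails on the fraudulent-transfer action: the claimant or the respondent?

— Issue I —
At Stage I.1 the claimant must meet the preponderance of the evidence (weight is at least 51): on (a) the weight is 55 less the opposing 4 gives net 51, ≥ 51, so (a) meets the standard; on (b) the weight is 71 less the opposing 19 gives net 52, ≥ 51, so (b) meets the standard.
  All elements met. The burden passes to the respondent.
At Stage I.2 the respondent must meet a heightened civil standard (weight is at least 69): on (c) the weight is 75, which does reach 69, so (c) meets the standard; on (d) the weight is 91 less the opposing 16 gives net 75, ≥ 69, so (d) meets the standard.
  All elements met at the final stage.
With every stage satisfied, the respondent prevails on this issue.
— Issue II —
At Stage II.1 the claimant must meet the balance of probabilities (weight exceeds 53): on (e) the weight is 54, which does exceed 53, so (e) meets the standard.
  The claimant carries Stage II.1; the respondent now bears the burden.
At Stage II.2 the respondent must meet any credible evidence (weight is at least 25): on (f) the weight is 63 less the opposing 46 gives net 17, which does not reach 25, so (f) does not meet the standard; on (g) the weight is 55 less the opposing 30 gives net 25, ≥ 25, so (g) meets the standard.
  Not every element is met, so the respondent fails to carry Stage II.2.
So the claimant prevails on this issue.
— Issue III —
Stage III.1 — burden on claimant; standard: a preponderance (weight is at least 48).
    (i): 64 − 12 = 52 ≥ 48 [met]
    (j): 54 ≥ 48 [met]
  The claimant carries Stage III.1; the respondent now bears the burden.
Stage III.2 — burden on respondent; standard: a preponderance (weight is at least 48).
    (k): 85 − 33 = 52 ≥ 48 [met]
  Stage III.2 is satisfied; the onus moves to the claimant.
Stage III.3 — burden on claimant; standard: a prima facie showing (weight is at least 20).
    (l): 34 − 17 = 17 < 20 [not met]
    (m): 97 − 73 = 24 ≥ 20 [met]
  The claimant does not carry Stage III.3.
The analysis ends at Stage III.3; the respondent prevails on this issue.
Per-issue: Issue I → respondent; Issue II → claimant; Issue III → respondent. The claimant must prevail on at least one issue; overall, the claimant prevails.

claimant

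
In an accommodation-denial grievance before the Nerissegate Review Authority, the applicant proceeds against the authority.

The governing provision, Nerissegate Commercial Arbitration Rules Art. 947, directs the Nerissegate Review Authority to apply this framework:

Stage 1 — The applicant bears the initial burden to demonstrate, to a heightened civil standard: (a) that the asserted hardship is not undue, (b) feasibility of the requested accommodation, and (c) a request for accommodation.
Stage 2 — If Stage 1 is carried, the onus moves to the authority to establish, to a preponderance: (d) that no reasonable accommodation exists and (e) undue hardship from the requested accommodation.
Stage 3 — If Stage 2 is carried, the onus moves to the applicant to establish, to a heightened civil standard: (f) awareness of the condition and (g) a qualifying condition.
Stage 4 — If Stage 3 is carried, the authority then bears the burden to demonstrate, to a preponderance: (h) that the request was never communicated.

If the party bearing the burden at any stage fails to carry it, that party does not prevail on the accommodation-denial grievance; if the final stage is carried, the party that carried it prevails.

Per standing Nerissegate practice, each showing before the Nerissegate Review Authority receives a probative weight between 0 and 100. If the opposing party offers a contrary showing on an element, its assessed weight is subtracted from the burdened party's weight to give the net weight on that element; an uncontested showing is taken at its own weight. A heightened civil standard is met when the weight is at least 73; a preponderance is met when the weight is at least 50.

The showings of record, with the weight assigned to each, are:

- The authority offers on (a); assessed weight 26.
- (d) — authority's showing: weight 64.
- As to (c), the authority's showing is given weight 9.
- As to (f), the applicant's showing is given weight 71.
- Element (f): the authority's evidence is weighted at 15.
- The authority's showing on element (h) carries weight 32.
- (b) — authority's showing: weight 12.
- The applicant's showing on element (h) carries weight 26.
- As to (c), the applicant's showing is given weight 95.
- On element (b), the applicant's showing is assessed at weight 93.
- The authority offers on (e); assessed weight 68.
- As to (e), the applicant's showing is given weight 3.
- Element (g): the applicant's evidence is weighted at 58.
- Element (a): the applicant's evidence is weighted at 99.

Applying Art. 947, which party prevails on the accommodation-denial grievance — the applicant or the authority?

Stage 1 — burden on applicant; standard: a heightened civil standard (weight is at least 73).
    (a): 99 − 26 = 73 ≥ 73 [met]
    (b): 93 − 12 = 81 ≥ 73 [met]
    (c): 95 − 9 = 86 ≥ 73 [met]
  Stage 1 is satisfied; the onus moves to the authority.
Stage 2 — burden on authority; standard: a preponderance (weight is at least 50).
    (d): 64 ≥ 50 [met]
    (e): 68 − 3 = 65 ≥ 50 [met]
  The authority carries Stage 2; the applicant now bears the burden.
Stage 3 — burden on applicant; standard: a heightened civil standard (weight is at least 73).
    (f): 71 − 15 = 56 < 73 [not met]
    (g): 58 < 73 [not met]
  Not every element is met, so the applicant fails to carry Stage 3.
The authority prevails.

authority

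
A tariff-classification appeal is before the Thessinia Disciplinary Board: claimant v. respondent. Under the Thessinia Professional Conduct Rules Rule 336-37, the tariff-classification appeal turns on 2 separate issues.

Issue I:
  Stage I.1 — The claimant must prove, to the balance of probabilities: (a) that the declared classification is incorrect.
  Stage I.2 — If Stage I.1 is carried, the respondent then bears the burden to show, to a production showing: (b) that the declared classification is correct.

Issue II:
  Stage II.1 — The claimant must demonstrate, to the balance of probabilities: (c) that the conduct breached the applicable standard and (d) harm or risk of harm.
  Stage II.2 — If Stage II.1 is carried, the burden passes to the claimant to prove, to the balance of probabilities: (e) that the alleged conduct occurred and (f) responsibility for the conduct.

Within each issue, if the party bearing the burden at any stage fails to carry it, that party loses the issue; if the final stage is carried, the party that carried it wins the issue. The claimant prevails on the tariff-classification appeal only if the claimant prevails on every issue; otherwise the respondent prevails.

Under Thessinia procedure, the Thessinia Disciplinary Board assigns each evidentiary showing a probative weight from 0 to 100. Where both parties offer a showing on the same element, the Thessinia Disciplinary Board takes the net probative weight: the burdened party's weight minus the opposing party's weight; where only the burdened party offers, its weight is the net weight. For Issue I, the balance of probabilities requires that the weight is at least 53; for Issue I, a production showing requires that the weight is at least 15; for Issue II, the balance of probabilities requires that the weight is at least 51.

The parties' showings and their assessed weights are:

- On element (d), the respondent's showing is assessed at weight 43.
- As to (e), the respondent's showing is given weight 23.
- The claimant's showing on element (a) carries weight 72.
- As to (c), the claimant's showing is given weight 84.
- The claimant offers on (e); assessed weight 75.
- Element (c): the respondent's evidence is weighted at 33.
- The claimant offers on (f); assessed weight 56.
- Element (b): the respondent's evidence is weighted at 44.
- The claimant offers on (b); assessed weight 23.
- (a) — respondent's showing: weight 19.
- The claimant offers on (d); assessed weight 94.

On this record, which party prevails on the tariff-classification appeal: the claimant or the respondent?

respondent

— Issue I —
Stage I.1 (claimant, the balance of probabilities, weight is at least 53): (a) net 72−19=53 ≥ 53 — meets.
  Stage I.1 carried; the burden shifts to the respondent.
Stage I.2 (respondent, a production showing, weight is at least 15): (b) net 44−23=21 ≥ 15 — meets.
  All elements met at the final stage.
All stages carried — the respondent prevails on this issue.
— Issue II —
Stage II.1 (claimant, the balance of probabilities, weight is at least 51): (c) net 84−33=51 ≥ 51 — meets; (d) net 94−43=51 ≥ 51 — meets.
  Stage II.1 carried; the burden remains with the claimant.
Stage II.2 (claimant, the balance of probabilities, weight is at least 51): (e) net 75−23=52 ≥ 51 — meets; (f) 56 ≥ 51 — meets.
  The claimant carries the last stage.
With every stage satisfied, the claimant prevails on this issue.
Per-issue: Issue I → respondent; Issue II → claimant. The claimant must prevail on every issue; overall, the respondent prevails.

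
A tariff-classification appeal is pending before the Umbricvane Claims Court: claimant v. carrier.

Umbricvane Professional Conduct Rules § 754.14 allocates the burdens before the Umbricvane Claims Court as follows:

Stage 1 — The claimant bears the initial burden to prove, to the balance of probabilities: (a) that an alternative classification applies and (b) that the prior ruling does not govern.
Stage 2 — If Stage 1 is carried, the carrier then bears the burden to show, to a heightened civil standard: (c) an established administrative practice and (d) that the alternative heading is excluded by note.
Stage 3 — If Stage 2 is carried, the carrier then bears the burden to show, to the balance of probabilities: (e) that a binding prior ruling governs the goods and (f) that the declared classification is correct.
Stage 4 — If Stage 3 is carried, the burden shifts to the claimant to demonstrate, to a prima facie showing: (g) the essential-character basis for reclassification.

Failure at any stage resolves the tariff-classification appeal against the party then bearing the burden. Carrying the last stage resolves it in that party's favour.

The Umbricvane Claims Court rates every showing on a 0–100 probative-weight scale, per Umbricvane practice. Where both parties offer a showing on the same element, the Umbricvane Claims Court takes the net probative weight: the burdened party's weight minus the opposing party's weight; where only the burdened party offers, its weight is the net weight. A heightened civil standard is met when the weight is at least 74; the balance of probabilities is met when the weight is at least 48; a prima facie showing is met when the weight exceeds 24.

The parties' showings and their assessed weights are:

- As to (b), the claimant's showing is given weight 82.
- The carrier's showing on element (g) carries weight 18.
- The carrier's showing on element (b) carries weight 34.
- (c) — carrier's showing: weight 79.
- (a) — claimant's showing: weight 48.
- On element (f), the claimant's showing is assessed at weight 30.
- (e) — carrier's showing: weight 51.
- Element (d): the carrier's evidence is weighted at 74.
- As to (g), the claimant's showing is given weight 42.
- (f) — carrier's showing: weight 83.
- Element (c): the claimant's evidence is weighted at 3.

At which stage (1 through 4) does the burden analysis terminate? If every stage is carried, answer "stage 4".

At Stage 1 the claimant must meet the balance of probabilities (weight is at least 48): on (a) the weight is 48, ≥ 48, so (a) meets the standard; on (b) the weight is 82 less the opposing 34 gives net 48, which does reach 48, so (b) meets the standard.
  Stage 1 is satisfied; the onus moves to the carrier.
At Stage 2 the carrier must meet a heightened civil standard (weight is at least 74): on (c) the weight is 79 less the opposing 3 gives net 76, which does reach 74, so (c) meets the standard; on (d) the weight is 74, ≥ 74, so (d) meets the standard.
  Stage 2 carried; the burden remains with the carrier.
At Stage 3 the carrier must meet the balance of probabilities (weight is at least 48): on (e) the weight is 51, which does reach 48, so (e) meets the standard; on (f) the weight is 83 less the opposing 30 gives net 53, ≥ 48, so (f) meets the standard.
  The carrier carries Stage 3; the claimant now bears the burden.
At Stage 4 the claimant must meet a prima facie showing (weight exceeds 24): on (g) the weight is 42 less the opposing 18 gives net 24, ≤ 24, so (g) does not meet the standard.
  The claimant does not carry Stage 4.
The analysis ends at Stage 4; the carrier prevails.

stage 4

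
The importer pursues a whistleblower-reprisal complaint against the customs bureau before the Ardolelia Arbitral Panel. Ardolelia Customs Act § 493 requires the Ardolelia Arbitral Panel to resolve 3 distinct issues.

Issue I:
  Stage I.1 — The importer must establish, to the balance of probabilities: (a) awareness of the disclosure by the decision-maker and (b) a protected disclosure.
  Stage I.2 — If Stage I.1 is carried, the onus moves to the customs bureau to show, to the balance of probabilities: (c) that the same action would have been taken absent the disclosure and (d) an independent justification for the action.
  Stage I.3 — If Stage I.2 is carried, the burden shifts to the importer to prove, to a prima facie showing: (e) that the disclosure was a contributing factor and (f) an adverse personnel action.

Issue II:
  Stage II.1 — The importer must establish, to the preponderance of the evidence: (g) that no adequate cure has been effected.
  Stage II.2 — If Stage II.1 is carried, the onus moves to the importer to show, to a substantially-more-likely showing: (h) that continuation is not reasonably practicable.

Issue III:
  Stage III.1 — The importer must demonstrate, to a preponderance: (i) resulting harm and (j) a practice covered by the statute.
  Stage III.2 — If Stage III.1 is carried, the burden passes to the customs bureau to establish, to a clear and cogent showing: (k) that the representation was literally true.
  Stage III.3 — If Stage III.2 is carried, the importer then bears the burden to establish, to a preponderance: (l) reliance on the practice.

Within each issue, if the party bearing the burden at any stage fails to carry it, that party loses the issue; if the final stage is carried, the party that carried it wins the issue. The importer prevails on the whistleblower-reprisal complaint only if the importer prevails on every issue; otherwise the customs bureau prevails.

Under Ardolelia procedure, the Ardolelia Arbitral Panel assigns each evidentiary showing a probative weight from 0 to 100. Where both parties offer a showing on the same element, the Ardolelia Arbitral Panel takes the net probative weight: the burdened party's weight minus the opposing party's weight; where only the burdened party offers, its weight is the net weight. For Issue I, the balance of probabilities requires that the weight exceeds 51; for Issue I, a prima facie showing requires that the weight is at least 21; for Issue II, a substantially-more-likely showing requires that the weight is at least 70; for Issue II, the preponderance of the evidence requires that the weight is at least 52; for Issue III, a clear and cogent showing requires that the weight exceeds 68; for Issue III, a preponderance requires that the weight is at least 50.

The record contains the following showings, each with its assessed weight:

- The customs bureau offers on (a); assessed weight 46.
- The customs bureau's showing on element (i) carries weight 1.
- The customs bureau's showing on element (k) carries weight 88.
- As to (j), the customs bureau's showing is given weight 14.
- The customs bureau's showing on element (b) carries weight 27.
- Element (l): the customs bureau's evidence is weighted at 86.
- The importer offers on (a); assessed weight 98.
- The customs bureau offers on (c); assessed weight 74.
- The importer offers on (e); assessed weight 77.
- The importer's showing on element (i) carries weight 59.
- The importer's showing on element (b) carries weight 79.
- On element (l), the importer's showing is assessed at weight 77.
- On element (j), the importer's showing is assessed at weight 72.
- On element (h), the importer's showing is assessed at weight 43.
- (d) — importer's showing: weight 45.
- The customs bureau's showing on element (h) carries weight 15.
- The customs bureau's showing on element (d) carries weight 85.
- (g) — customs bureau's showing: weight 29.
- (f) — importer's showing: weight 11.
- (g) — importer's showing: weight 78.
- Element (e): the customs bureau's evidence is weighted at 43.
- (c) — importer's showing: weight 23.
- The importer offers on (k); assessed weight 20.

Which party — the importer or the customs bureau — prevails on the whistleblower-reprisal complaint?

customs bureau

— Issue I —
Stage I.1 — burden on importer; standard: the balance of probabilities (weight exceeds 51).
    (a): 98 − 46 = 52 > 51 [met]
    (b): 79 − 27 = 52 > 51 [met]
  The importer carries Stage I.1; the customs bureau now bears the burden.
Stage I.2 — burden on customs bureau; standard: the balance of probabilities (weight exceeds 51).
    (c): 74 − 23 = 51 ≤ 51 [not met]
    (d): 85 − 45 = 40 ≤ 51 [not met]
  The customs bureau does not carry Stage I.2.
The importer prevails on this issue.
— Issue II —
At Stage II.1 the importer must meet the preponderance of the evidence (weight is at least 52): on (g) the weight is 78 less the opposing 29 gives net 49, < 52, so (g) does not meet the standard.
  The importer does not carry Stage II.1.
The analysis ends at Stage II.1; the customs bureau prevails on this issue.
— Issue III —
At Stage III.1 the importer must meet a preponderance (weight is at least 50): on (i) the weight is 59 less the opposing 1 gives net 58, ≥ 50, so (i) meets the standard; on (j) the weight is 72 less the opposing 14 gives net 58, which does reach 50, so (j) meets the standard.
  Stage III.1 carried; the burden shifts to the customs bureau.
At Stage III.2 the customs bureau must meet a clear and cogent showing (weight exceeds 68): on (k) the weight is 88 less the opposing 20 gives net 68, ≤ 68, so (k) does not meet the standard.
  Not every element is met, so the customs bureau fails to carry Stage III.2.
So the importer prevails on this issue.
Per-issue: Issue I → importer; Issue II → customs bureau; Issue III → importer. The importer must prevail on every issue; overall, the customs bureau prevails.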